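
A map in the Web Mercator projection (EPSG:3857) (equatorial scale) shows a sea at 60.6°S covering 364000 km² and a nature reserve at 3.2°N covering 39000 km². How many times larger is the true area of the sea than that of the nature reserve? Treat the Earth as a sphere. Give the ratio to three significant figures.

Mercator's areal exaggeration is sec²φ; hence true area = (apparent area) · cos²φ.
True area of sea: 364000 × cos²(60.6°) = 364000 × 0.2410 = 87720 km².
True area of nature reserve: 39000 × cos²(3.2°) = 39000 × 0.9969 = 38880 km².
Ratio = 87720 / 38880 ≈ 2.26.

2.26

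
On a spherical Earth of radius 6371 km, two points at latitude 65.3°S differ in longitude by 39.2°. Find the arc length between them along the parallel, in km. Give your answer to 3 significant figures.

1820 km

Arc length along a parallel = R cos φ · Δλ (with Δλ in radians).
= 6371 × cos 65.3° × (39.2° × π/180) = 6371 × 0.4179 × 0.6842 ≈ 1820 km.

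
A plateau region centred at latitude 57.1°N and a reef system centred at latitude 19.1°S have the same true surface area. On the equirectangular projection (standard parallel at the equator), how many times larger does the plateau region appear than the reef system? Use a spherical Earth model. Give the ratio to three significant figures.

1.74

Plate carrée maps x = Rλ, y = Rφ. The meridian scale is h = 1 and the parallel scale is k = 1/cos φ = sec φ.
Areal scale at 57.1°: h·k = 1.000 × 1.841 = 1.841.
Areal scale at 19.1°: h·k = 1.000 × 1.058 = 1.058.
Ratio = 1.841/1.058 ≈ 1.74.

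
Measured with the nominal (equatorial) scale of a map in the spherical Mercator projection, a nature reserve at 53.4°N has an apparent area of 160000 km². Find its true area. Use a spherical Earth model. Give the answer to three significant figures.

56900 km²

Mercator is conformal, so the point scale is isotropic: h = k = sec φ = 1/cos φ.
Areal scale = k² = sec²φ = 1/cos²(53.4°) = 1/0.5962² = 2.813.
True area = apparent / (areal scale) = 160000 / 2.813 ≈ 56900 km².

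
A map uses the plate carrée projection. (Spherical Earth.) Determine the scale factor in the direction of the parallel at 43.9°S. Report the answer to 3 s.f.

1.39

For the equirectangular projection with φ₀ = 0 (plate carrée), h = 1 along meridians and k = sec φ along parallels.
k = 1/cos 43.9° = 1/0.7206 = 1.388.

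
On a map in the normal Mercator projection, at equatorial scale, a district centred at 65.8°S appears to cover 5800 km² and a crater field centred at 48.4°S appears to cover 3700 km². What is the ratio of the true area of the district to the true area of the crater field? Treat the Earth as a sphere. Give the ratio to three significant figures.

0.598

Mercator's areal exaggeration is sec²φ; hence true area = (apparent area) · cos²φ.
True area of district: 5800 × cos²(65.8°) = 5800 × 0.1680 = 974.6 km².
True area of crater field: 3700 × cos²(48.4°) = 3700 × 0.4408 = 1631 km².
Ratio = 974.6 / 1631 ≈ 0.598.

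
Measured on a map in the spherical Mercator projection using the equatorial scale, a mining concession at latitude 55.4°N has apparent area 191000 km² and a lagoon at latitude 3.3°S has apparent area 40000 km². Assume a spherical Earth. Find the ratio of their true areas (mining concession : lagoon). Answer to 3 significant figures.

1.54

On Mercator the areal scale is sec²φ, so true area = apparent × cos²φ.
True area of mining concession: 191000 × cos²(55.4°) = 191000 × 0.3224 = 61590 km².
True area of lagoon: 40000 × cos²(3.3°) = 40000 × 0.9967 = 39870 km².
Ratio = 61590 / 39870 ≈ 1.54.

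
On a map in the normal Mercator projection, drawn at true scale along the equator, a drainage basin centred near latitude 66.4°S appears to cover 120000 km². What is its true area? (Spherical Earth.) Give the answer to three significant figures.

19200 km²

The Mercator projection is conformal; its linear scale factor is the same in every direction and equals sec φ = 1/cos φ.
Areal scale = k² = sec²φ = 1/cos²(66.4°) = 1/0.4003² = 6.239.
True area = apparent / (areal scale) = 120000 / 6.239 ≈ 19200 km².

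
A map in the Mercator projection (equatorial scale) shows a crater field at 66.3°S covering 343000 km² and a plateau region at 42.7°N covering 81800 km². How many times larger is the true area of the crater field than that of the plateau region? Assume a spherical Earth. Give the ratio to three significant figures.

Mercator's areal exaggeration is sec²φ; hence true area = (apparent area) · cos²φ.
True area of crater field: 343000 × cos²(66.3°) = 343000 × 0.1616 = 55420 km².
True area of plateau region: 81800 × cos²(42.7°) = 81800 × 0.5401 = 44180 km².
Ratio = 55420 / 44180 ≈ 1.25.

1.25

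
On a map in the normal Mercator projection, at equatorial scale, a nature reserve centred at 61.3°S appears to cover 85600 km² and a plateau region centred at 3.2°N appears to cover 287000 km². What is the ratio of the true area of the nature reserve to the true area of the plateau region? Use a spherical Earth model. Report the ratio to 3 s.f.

Since Mercator area scale is 1/cos²φ, the true area equals the apparent area multiplied by cos²φ.
True area of nature reserve: 85600 × cos²(61.3°) = 85600 × 0.2306 = 19740 km².
True area of plateau region: 287000 × cos²(3.2°) = 287000 × 0.9969 = 286100 km².
Ratio = 19740 / 286100 ≈ 0.0690.

0.0690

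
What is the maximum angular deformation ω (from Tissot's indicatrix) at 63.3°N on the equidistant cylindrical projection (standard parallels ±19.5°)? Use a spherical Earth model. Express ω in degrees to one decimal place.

In the equirectangular projection with standard parallel φ₀ = 19.5° (x = Rλ cos φ₀, y = Rφ), meridians are true-scale (h = 1) and the parallel scale is k = cos φ₀ / cos φ.
At 63.3°: h = 1.000, k = 2.098; principal scales a = 2.098, b = 1.000.
sin(ω/2) = (a − b)/(a + b) = 1.098/3.098 = 0.3544, so ω = 2 arcsin(0.3544) ≈ 41.5°.

41.5°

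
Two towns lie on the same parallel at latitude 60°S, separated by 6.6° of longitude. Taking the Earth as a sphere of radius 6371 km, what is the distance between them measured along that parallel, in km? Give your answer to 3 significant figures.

367 km

Arc length along a parallel = R cos φ · Δλ (with Δλ in radians).
= 6371 × cos 60° × (6.6° × π/180) = 6371 × 0.5000 × 0.1152 ≈ 367 km.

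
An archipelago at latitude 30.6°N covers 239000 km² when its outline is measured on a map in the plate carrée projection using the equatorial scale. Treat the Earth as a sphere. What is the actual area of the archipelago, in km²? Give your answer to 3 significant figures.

For the equirectangular projection with φ₀ = 0 (plate carrée), h = 1 along meridians and k = sec φ along parallels.
Areal scale = h·k = 1 × sec φ; at 30.6°, h = 1.000, k = 1.162, so h·k = 1.162.
True area = apparent / (areal scale) = 239000 / 1.162 ≈ 206000 km².

206000 km²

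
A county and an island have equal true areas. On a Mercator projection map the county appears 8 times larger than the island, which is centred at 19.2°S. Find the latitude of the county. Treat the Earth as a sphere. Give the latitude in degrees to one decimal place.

On Mercator, (apparent₁)/(apparent₂) = sec²φ₁ / sec²φ₂ when true areas are equal.
cos²φ₂ / cos²φ₁ = 8  ⇒  cos φ₁ = cos 19.2° / √8 = 0.9444/2.828 = 0.3339.
φ₁ = arccos(0.3339) ≈ 70.5°.

70.5°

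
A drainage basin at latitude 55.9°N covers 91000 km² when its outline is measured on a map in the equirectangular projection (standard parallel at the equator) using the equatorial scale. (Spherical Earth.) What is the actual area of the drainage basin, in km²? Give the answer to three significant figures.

51000 km²

Plate carrée maps x = Rλ, y = Rφ. The meridian scale is h = 1 and the parallel scale is k = 1/cos φ = sec φ.
Areal scale = h·k = 1 × sec φ; at 55.9°, h = 1.000, k = 1.784, so h·k = 1.784.
True area = apparent / (areal scale) = 91000 / 1.784 ≈ 51000 km².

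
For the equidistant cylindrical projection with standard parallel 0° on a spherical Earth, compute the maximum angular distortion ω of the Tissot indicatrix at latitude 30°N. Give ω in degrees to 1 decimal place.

In the plate carrée (x = Rλ, y = Rφ), meridians are true-scale (h = 1) and parallels are stretched by k = sec φ.
At 30°: h = 1.000, k = 1.155; principal scales a = 1.155, b = 1.000.
sin(ω/2) = (a − b)/(a + b) = 0.1547/2.155 = 0.07180, so ω = 2 arcsin(0.07180) ≈ 8.2°.

8.2°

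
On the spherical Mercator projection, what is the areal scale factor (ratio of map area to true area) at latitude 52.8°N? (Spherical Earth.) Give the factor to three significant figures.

2.74

Mercator is conformal, so the point scale is isotropic: h = k = sec φ = 1/cos φ.
Areal scale = k² = sec²φ = 1/cos²(52.8°) = 1/0.6046² = 2.736.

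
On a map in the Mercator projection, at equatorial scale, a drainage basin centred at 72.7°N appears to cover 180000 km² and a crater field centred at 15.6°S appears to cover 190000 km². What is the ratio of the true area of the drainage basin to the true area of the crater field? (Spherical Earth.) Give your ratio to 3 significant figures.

Mercator's areal exaggeration is sec²φ; hence true area = (apparent area) · cos²φ.
True area of drainage basin: 180000 × cos²(72.7°) = 180000 × 0.08843 = 15920 km².
True area of crater field: 190000 × cos²(15.6°) = 190000 × 0.9277 = 176300 km².
Ratio = 15920 / 176300 ≈ 0.0903.

0.0903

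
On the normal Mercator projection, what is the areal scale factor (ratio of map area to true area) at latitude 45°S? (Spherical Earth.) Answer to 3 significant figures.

The Mercator projection is conformal; its linear scale factor is the same in every direction and equals sec φ = 1/cos φ.
Areal scale = k² = sec²φ = 1/cos²(45°) = 1/0.7071² = 2.000.

2.00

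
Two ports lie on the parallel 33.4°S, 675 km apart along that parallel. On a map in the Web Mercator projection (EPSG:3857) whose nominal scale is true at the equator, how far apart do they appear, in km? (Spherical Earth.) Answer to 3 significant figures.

For Mercator, h = k = sec φ (a conformal cylindrical projection has a single point scale, 1/cos φ).
Along the parallel, k = sec 33.4° = 1/0.8348 = 1.198.
Map distance = 675 × 1.198 ≈ 809 km.

809 km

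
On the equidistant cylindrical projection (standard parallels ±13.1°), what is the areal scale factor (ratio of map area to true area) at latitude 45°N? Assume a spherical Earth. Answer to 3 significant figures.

1.38

The equidistant cylindrical projection with φ₀ = 13.1° has h = 1 (meridians true) and k = cos φ₀ / cos φ along parallels.
Areal scale = h·k = 1 × cos φ₀ / cos φ; at 45°, h = 1.000, k = 1.377, so h·k = 1.377.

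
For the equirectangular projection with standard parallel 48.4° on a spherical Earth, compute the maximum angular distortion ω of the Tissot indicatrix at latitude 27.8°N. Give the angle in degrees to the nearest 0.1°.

16.4°

The equidistant cylindrical projection with φ₀ = 48.4° has h = 1 (meridians true) and k = cos φ₀ / cos φ along parallels.
At 27.8°: h = 1.000, k = 0.7506; principal scales a = 1.000, b = 0.7506.
sin(ω/2) = (a − b)/(a + b) = 0.2494/1.751 = 0.1425, so ω = 2 arcsin(0.1425) ≈ 16.4°.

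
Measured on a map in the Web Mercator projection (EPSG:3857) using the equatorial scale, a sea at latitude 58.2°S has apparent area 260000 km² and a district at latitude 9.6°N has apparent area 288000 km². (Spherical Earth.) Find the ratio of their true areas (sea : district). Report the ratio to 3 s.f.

0.258

Since Mercator area scale is 1/cos²φ, the true area equals the apparent area multiplied by cos²φ.
True area of sea: 260000 × cos²(58.2°) = 260000 × 0.2777 = 72200 km².
True area of district: 288000 × cos²(9.6°) = 288000 × 0.9722 = 280000 km².
Ratio = 72200 / 280000 ≈ 0.258.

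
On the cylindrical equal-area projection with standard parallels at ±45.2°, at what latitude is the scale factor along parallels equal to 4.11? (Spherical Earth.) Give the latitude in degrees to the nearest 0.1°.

A cylindrical equal-area projection with standard parallel φ₀ has meridian scale h = cos φ / cos φ₀ and parallel scale k = cos φ₀ / cos φ (so areas are preserved, h·k = 1).
k = cos φ₀ / cos φ = 4.11  ⇒  cos φ = cos 45.2° / 4.11 = 0.1714.
φ = arccos(0.1714) ≈ 80.1°.

80.1°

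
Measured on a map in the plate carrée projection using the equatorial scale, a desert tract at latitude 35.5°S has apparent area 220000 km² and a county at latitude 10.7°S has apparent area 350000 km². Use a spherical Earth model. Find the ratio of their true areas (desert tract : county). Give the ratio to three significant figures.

Plate carrée has h = 1 and k = sec φ, giving areal scale sec φ; true area = (apparent area) · cos φ.
True area of desert tract: 220000 × cos(35.5°) = 220000 × 0.8141 = 179100 km².
True area of county: 350000 × cos(10.7°) = 350000 × 0.9826 = 343900 km².
Ratio = 179100 / 343900 ≈ 0.521.

0.521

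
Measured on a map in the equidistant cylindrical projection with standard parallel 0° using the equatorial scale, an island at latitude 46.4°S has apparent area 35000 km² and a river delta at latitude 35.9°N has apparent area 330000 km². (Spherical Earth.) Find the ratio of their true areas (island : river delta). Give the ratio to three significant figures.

0.0903

Plate carrée has h = 1 and k = sec φ, giving areal scale sec φ; true area = (apparent area) · cos φ.
True area of island: 35000 × cos(46.4°) = 35000 × 0.6896 = 24140 km².
True area of river delta: 330000 × cos(35.9°) = 330000 × 0.8100 = 267300 km².
Ratio = 24140 / 267300 ≈ 0.0903.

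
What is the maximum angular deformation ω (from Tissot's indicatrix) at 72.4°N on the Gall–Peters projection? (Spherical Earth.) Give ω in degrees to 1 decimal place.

87.4°

Gall–Peters is a cylindrical equal-area projection with standard parallels at ±45°. For cylindrical equal-area with standard parallel φ₀, h = cos φ / cos φ₀ and k = cos φ₀ / cos φ, so h·k = 1.
At 72.4°: h = 0.4276, k = 2.339; principal scales a = 2.339, b = 0.4276.
sin(ω/2) = (a − b)/(a + b) = 1.911/2.766 = 0.6908, so ω = 2 arcsin(0.6908) ≈ 87.4°.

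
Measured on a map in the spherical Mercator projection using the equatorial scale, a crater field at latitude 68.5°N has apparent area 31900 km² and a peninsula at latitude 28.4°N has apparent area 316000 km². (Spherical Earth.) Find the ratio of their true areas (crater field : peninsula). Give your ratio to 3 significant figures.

0.0175

On Mercator the areal scale is sec²φ, so true area = apparent × cos²φ.
True area of crater field: 31900 × cos²(68.5°) = 31900 × 0.1343 = 4285 km².
True area of peninsula: 316000 × cos²(28.4°) = 316000 × 0.7738 = 244500 km².
Ratio = 4285 / 244500 ≈ 0.0175.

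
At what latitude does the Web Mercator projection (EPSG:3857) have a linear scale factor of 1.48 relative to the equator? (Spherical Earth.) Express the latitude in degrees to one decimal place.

Mercator scale is k = sec φ = 1/cos φ.
1/cos φ = 1.48  ⇒  cos φ = 0.6757  ⇒  φ = arccos(0.6757) ≈ 47.5°.

47.5°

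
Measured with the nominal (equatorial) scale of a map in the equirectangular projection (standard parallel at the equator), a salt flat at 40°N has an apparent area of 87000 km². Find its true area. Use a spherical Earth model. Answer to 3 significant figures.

For the equirectangular projection with φ₀ = 0 (plate carrée), h = 1 along meridians and k = sec φ along parallels.
Areal scale = h·k = 1 × sec φ; at 40°, h = 1.000, k = 1.305, so h·k = 1.305.
True area = apparent / (areal scale) = 87000 / 1.305 ≈ 66600 km².

66600 km²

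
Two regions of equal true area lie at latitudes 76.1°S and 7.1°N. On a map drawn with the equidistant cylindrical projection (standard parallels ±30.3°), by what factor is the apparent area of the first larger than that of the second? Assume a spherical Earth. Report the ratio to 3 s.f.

The equidistant cylindrical projection with φ₀ = 30.3° has h = 1 (meridians true) and k = cos φ₀ / cos φ along parallels.
Areal scale at 76.1°: h·k = 1.000 × 3.594 = 3.594.
Areal scale at 7.1°: h·k = 1.000 × 0.8701 = 0.8701.
Ratio = 3.594/0.8701 ≈ 4.13.

4.13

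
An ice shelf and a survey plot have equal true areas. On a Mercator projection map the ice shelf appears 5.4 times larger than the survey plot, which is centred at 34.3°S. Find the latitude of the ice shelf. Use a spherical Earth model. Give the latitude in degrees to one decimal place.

Mercator areal scale is sec²φ, so apparent-area ratio = sec²φ₁ / sec²φ₂ = cos²φ₂ / cos²φ₁.
cos²φ₂ / cos²φ₁ = 5.4  ⇒  cos φ₁ = cos 34.3° / √5.4 = 0.8261/2.324 = 0.3555.
φ₁ = arccos(0.3555) ≈ 69.2°.

69.2°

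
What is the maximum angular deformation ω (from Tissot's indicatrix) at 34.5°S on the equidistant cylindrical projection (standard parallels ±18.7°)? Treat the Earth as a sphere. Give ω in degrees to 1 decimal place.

In the equirectangular projection with standard parallel φ₀ = 18.7° (x = Rλ cos φ₀, y = Rφ), meridians are true-scale (h = 1) and the parallel scale is k = cos φ₀ / cos φ.
At 34.5°: h = 1.000, k = 1.149; principal scales a = 1.149, b = 1.000.
sin(ω/2) = (a − b)/(a + b) = 0.1494/2.149 = 0.06949, so ω = 2 arcsin(0.06949) ≈ 8.0°.

8.0°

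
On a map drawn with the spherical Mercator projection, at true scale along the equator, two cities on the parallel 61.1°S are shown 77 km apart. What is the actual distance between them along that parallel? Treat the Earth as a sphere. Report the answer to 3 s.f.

37.2 km

For Mercator, h = k = sec φ (a conformal cylindrical projection has a single point scale, 1/cos φ).
Along the parallel at 61.1°, map distances are exaggerated by k = sec 61.1° = 2.069.
True distance = 77 / 2.069 = 77 × cos 61.1° ≈ 37.2 km.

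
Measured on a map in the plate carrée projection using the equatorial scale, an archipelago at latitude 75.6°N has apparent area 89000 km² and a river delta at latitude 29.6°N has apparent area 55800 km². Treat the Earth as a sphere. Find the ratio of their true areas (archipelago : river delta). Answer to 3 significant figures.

Plate carrée has h = 1 and k = sec φ, giving areal scale sec φ; true area = (apparent area) · cos φ.
True area of archipelago: 89000 × cos(75.6°) = 89000 × 0.2487 = 22130 km².
True area of river delta: 55800 × cos(29.6°) = 55800 × 0.8695 = 48520 km².
Ratio = 22130 / 48520 ≈ 0.456.

0.456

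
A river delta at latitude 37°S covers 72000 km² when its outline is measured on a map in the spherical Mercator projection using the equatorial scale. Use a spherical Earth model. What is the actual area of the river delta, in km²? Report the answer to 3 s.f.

45900 km²

Mercator is conformal, so the point scale is isotropic: h = k = sec φ = 1/cos φ.
Areal scale = k² = sec²φ = 1/cos²(37°) = 1/0.7986² = 1.568.
True area = apparent / (areal scale) = 72000 / 1.568 ≈ 45900 km².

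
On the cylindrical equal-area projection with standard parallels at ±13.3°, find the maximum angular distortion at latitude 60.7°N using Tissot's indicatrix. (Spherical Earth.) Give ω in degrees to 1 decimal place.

73.2°

Cylindrical equal-area (φ₀ = 13.3°): h = cos φ / cos 13.3° along meridians, k = cos 13.3° / cos φ along parallels; h·k = 1.
At 60.7°: h = 0.5029, k = 1.989; principal scales a = 1.989, b = 0.5029.
sin(ω/2) = (a − b)/(a + b) = 1.486/2.491 = 0.5963, so ω = 2 arcsin(0.5963) ≈ 73.2°.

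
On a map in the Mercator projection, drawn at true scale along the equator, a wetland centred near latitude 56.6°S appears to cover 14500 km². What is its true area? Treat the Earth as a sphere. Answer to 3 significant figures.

The Mercator projection is conformal; its linear scale factor is the same in every direction and equals sec φ = 1/cos φ.
Areal scale = k² = sec²φ = 1/cos²(56.6°) = 1/0.5505² = 3.300.
True area = apparent / (areal scale) = 14500 / 3.300 ≈ 4390 km².

4390 km²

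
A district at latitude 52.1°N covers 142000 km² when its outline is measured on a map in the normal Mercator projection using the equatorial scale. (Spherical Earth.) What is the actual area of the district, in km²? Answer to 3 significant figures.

Mercator is conformal, so the point scale is isotropic: h = k = sec φ = 1/cos φ.
Areal scale = k² = sec²φ = 1/cos²(52.1°) = 1/0.6143² = 2.650.
True area = apparent / (areal scale) = 142000 / 2.650 ≈ 53600 km².

53600 km²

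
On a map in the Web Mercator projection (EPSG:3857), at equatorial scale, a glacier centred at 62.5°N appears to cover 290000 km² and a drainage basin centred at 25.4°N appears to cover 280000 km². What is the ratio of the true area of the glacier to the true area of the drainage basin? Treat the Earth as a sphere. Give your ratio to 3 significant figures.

0.271

Since Mercator area scale is 1/cos²φ, the true area equals the apparent area multiplied by cos²φ.
True area of glacier: 290000 × cos²(62.5°) = 290000 × 0.2132 = 61830 km².
True area of drainage basin: 280000 × cos²(25.4°) = 280000 × 0.8160 = 228500 km².
Ratio = 61830 / 228500 ≈ 0.271.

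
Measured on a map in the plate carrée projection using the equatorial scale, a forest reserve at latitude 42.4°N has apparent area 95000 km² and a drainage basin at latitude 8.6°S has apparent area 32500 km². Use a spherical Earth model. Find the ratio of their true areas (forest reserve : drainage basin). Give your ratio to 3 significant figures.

On the plate carrée, areal scale = h·k = 1 × sec φ, so true area = apparent × cos φ.
True area of forest reserve: 95000 × cos(42.4°) = 95000 × 0.7385 = 70150 km².
True area of drainage basin: 32500 × cos(8.6°) = 32500 × 0.9888 = 32130 km².
Ratio = 70150 / 32130 ≈ 2.18.

2.18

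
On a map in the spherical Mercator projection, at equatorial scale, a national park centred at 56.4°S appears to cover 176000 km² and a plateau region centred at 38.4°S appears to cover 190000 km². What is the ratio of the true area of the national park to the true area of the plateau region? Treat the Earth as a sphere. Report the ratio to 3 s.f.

Since Mercator area scale is 1/cos²φ, the true area equals the apparent area multiplied by cos²φ.
True area of national park: 176000 × cos²(56.4°) = 176000 × 0.3062 = 53900 km².
True area of plateau region: 190000 × cos²(38.4°) = 190000 × 0.6142 = 116700 km².
Ratio = 53900 / 116700 ≈ 0.462.

0.462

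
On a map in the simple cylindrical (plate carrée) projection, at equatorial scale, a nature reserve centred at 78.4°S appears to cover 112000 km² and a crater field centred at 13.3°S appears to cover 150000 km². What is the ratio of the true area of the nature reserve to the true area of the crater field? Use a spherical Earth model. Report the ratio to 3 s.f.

0.154

On the plate carrée, areal scale = h·k = 1 × sec φ, so true area = apparent × cos φ.
True area of nature reserve: 112000 × cos(78.4°) = 112000 × 0.2011 = 22520 km².
True area of crater field: 150000 × cos(13.3°) = 150000 × 0.9732 = 146000 km².
Ratio = 22520 / 146000 ≈ 0.154.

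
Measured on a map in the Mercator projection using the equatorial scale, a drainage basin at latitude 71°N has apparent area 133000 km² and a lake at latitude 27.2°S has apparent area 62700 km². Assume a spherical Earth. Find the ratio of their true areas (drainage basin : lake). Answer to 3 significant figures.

Mercator's areal exaggeration is sec²φ; hence true area = (apparent area) · cos²φ.
True area of drainage basin: 133000 × cos²(71°) = 133000 × 0.1060 = 14100 km².
True area of lake: 62700 × cos²(27.2°) = 62700 × 0.7911 = 49600 km².
Ratio = 14100 / 49600 ≈ 0.284.

0.284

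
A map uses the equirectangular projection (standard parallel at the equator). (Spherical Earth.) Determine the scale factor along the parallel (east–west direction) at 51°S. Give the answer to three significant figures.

Plate carrée maps x = Rλ, y = Rφ. The meridian scale is h = 1 and the parallel scale is k = 1/cos φ = sec φ.
k = 1/cos 51° = 1/0.6293 = 1.589.

1.59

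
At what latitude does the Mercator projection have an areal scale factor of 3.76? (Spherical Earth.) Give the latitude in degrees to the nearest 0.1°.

Mercator areal scale is sec²φ.
sec²φ = 3.76  ⇒  cos²φ = 0.2660  ⇒  cos φ = 0.5157.
φ = arccos(0.5157) ≈ 59.0°.

59.0°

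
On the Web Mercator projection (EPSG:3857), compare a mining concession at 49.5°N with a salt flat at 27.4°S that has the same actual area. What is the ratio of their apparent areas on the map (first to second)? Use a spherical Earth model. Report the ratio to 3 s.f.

1.87

On Mercator, area is exaggerated by sec²φ = 1/cos²φ.
At 49.5°: sec²(49.5°) = 1/0.6494² = 2.371.
At 27.4°: sec²(27.4°) = 1/0.8878² = 1.269.
Ratio = 2.371/1.269 = cos²(27.4°)/cos²(49.5°) ≈ 1.87.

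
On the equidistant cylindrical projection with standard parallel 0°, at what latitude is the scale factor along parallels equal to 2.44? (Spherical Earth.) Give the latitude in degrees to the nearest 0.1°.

Plate carrée: h = 1, k = sec φ along parallels.
sec φ = 2.44  ⇒  cos φ = 0.4098  ⇒  φ ≈ 65.8°.

65.8°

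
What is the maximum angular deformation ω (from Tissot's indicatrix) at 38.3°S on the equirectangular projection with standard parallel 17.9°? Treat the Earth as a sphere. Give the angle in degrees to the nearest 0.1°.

11.0°

In the equirectangular projection with standard parallel φ₀ = 17.9° (x = Rλ cos φ₀, y = Rφ), meridians are true-scale (h = 1) and the parallel scale is k = cos φ₀ / cos φ.
At 38.3°: h = 1.000, k = 1.213; principal scales a = 1.213, b = 1.000.
sin(ω/2) = (a − b)/(a + b) = 0.2126/2.213 = 0.09607, so ω = 2 arcsin(0.09607) ≈ 11.0°.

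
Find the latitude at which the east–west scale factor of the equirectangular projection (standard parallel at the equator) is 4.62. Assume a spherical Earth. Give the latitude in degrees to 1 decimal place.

Plate carrée: h = 1, k = sec φ along parallels.
sec φ = 4.62  ⇒  cos φ = 0.2165  ⇒  φ ≈ 77.5°.

77.5°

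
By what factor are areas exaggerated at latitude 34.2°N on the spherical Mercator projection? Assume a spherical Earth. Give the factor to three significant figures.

1.46

For Mercator, h = k = sec φ (a conformal cylindrical projection has a single point scale, 1/cos φ).
Areal scale = k² = sec²φ = 1/cos²(34.2°) = 1/0.8271² = 1.462.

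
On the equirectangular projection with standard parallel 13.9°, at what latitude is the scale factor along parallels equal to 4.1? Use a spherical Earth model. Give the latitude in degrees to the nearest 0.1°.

76.3°

In the equirectangular projection with standard parallel φ₀ = 13.9° (x = Rλ cos φ₀, y = Rφ), meridians are true-scale (h = 1) and the parallel scale is k = cos φ₀ / cos φ.
k = cos φ₀ / cos φ = 4.1  ⇒  cos φ = cos 13.9° / 4.1 = 0.2368.
φ = arccos(0.2368) ≈ 76.3°.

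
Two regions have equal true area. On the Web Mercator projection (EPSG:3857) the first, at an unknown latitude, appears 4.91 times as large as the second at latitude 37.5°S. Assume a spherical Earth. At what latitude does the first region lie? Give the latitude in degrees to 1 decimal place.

Mercator areal scale is sec²φ, so apparent-area ratio = sec²φ₁ / sec²φ₂ = cos²φ₂ / cos²φ₁.
cos²φ₂ / cos²φ₁ = 4.91  ⇒  cos φ₁ = cos 37.5° / √4.91 = 0.7934/2.216 = 0.3580.
φ₁ = arccos(0.3580) ≈ 69.0°.

69.0°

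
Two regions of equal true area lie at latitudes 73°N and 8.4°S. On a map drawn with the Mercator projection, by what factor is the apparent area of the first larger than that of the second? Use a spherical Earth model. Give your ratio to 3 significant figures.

Mercator is conformal with k = sec φ, so areal scale = k² = sec²φ.
At 73°: sec²(73°) = 1/0.2924² = 11.70.
At 8.4°: sec²(8.4°) = 1/0.9893² = 1.022.
Ratio = 11.70/1.022 = cos²(8.4°)/cos²(73°) ≈ 11.4.

11.4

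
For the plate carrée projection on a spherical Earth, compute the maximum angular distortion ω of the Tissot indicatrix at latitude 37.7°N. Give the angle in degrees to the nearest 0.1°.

13.4°

For the equirectangular projection with φ₀ = 0 (plate carrée), h = 1 along meridians and k = sec φ along parallels.
At 37.7°: h = 1.000, k = 1.264; principal scales a = 1.264, b = 1.000.
sin(ω/2) = (a − b)/(a + b) = 0.2639/2.264 = 0.1166, so ω = 2 arcsin(0.1166) ≈ 13.4°.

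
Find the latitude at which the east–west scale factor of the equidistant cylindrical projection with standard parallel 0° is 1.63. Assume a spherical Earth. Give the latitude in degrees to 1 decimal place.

Plate carrée: h = 1, k = sec φ along parallels.
sec φ = 1.63  ⇒  cos φ = 0.6135  ⇒  φ ≈ 52.2°.

52.2°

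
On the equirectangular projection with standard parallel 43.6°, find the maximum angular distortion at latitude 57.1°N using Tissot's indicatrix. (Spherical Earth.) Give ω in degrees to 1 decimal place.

The equidistant cylindrical projection with φ₀ = 43.6° has h = 1 (meridians true) and k = cos φ₀ / cos φ along parallels.
At 57.1°: h = 1.000, k = 1.333; principal scales a = 1.333, b = 1.000.
sin(ω/2) = (a − b)/(a + b) = 0.3332/2.333 = 0.1428, so ω = 2 arcsin(0.1428) ≈ 16.4°.

16.4°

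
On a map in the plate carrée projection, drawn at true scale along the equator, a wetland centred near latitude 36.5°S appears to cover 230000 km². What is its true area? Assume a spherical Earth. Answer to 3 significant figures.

185000 km²

Plate carrée maps x = Rλ, y = Rφ. The meridian scale is h = 1 and the parallel scale is k = 1/cos φ = sec φ.
Areal scale = h·k = 1 × sec φ; at 36.5°, h = 1.000, k = 1.244, so h·k = 1.244.
True area = apparent / (areal scale) = 230000 / 1.244 ≈ 185000 km².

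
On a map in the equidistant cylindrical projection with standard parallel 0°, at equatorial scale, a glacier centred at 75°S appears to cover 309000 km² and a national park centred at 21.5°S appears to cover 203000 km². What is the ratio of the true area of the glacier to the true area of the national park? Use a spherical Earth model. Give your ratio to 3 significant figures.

On the plate carrée, areal scale = h·k = 1 × sec φ, so true area = apparent × cos φ.
True area of glacier: 309000 × cos(75°) = 309000 × 0.2588 = 79980 km².
True area of national park: 203000 × cos(21.5°) = 203000 × 0.9304 = 188900 km².
Ratio = 79980 / 188900 ≈ 0.423.

0.423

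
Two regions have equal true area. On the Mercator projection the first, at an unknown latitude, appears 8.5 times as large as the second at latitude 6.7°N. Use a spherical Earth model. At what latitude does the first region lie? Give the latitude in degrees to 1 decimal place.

70.1°

Mercator areal scale is sec²φ, so apparent-area ratio = sec²φ₁ / sec²φ₂ = cos²φ₂ / cos²φ₁.
cos²φ₂ / cos²φ₁ = 8.5  ⇒  cos φ₁ = cos 6.7° / √8.5 = 0.9932/2.915 = 0.3407.
φ₁ = arccos(0.3407) ≈ 70.1°.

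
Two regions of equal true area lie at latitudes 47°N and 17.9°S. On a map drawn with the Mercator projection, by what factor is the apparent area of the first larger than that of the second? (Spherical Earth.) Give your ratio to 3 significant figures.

1.95

On Mercator, area is exaggerated by sec²φ = 1/cos²φ.
At 47°: sec²(47°) = 1/0.6820² = 2.150.
At 17.9°: sec²(17.9°) = 1/0.9516² = 1.104.
Ratio = 2.150/1.104 = cos²(17.9°)/cos²(47°) ≈ 1.95.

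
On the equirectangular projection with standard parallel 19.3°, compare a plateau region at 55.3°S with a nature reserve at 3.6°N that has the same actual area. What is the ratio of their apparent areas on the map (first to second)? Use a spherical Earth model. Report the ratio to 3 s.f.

In the equirectangular projection with standard parallel φ₀ = 19.3° (x = Rλ cos φ₀, y = Rφ), meridians are true-scale (h = 1) and the parallel scale is k = cos φ₀ / cos φ.
Areal scale at 55.3°: h·k = 1.000 × 1.658 = 1.658.
Areal scale at 3.6°: h·k = 1.000 × 0.9457 = 0.9457.
Ratio = 1.658/0.9457 ≈ 1.75.

1.75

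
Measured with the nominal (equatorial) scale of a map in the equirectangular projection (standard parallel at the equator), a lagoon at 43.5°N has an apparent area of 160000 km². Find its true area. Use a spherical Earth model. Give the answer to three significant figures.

116000 km²

For the equirectangular projection with φ₀ = 0 (plate carrée), h = 1 along meridians and k = sec φ along parallels.
Areal scale = h·k = 1 × sec φ; at 43.5°, h = 1.000, k = 1.379, so h·k = 1.379.
True area = apparent / (areal scale) = 160000 / 1.379 ≈ 116000 km².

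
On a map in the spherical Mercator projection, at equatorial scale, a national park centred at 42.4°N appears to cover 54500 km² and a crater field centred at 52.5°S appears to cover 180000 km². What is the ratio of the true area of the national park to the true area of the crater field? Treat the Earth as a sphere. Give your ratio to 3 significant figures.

Since Mercator area scale is 1/cos²φ, the true area equals the apparent area multiplied by cos²φ.
True area of national park: 54500 × cos²(42.4°) = 54500 × 0.5453 = 29720 km².
True area of crater field: 180000 × cos²(52.5°) = 180000 × 0.3706 = 66710 km².
Ratio = 29720 / 66710 ≈ 0.446.

0.446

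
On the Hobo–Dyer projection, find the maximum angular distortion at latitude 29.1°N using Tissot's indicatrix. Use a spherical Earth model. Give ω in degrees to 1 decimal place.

11.0°

The Hobo–Dyer projection is cylindrical equal-area with φ₀ = 37.5°. For cylindrical equal-area with standard parallel φ₀, h = cos φ / cos φ₀ and k = cos φ₀ / cos φ, so h·k = 1.
At 29.1°: h = 1.101, k = 0.9080; principal scales a = 1.101, b = 0.9080.
sin(ω/2) = (a − b)/(a + b) = 0.1934/2.009 = 0.09625, so ω = 2 arcsin(0.09625) ≈ 11.0°.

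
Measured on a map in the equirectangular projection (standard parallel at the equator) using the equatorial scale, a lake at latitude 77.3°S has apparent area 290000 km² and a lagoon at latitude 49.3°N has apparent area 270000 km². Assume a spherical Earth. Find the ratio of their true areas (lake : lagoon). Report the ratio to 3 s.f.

0.362

Plate carrée has h = 1 and k = sec φ, giving areal scale sec φ; true area = (apparent area) · cos φ.
True area of lake: 290000 × cos(77.3°) = 290000 × 0.2198 = 63760 km².
True area of lagoon: 270000 × cos(49.3°) = 270000 × 0.6521 = 176100 km².
Ratio = 63760 / 176100 ≈ 0.362.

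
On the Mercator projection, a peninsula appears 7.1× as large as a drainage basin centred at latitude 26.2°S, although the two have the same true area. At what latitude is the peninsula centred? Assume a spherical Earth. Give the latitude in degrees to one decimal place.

On Mercator, (apparent₁)/(apparent₂) = sec²φ₁ / sec²φ₂ when true areas are equal.
cos²φ₂ / cos²φ₁ = 7.1  ⇒  cos φ₁ = cos 26.2° / √7.1 = 0.8973/2.665 = 0.3367.
φ₁ = arccos(0.3367) ≈ 70.3°.

70.3°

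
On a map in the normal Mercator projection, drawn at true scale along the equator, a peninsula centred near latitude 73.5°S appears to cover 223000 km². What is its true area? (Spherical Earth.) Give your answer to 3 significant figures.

18000 km²

Mercator is conformal, so the point scale is isotropic: h = k = sec φ = 1/cos φ.
Areal scale = k² = sec²φ = 1/cos²(73.5°) = 1/0.2840² = 12.40.
True area = apparent / (areal scale) = 223000 / 12.40 ≈ 18000 km².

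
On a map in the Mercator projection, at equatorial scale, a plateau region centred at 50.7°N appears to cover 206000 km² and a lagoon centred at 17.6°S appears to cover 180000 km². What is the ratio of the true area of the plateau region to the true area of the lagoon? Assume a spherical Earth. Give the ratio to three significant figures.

Mercator's areal exaggeration is sec²φ; hence true area = (apparent area) · cos²φ.
True area of plateau region: 206000 × cos²(50.7°) = 206000 × 0.4012 = 82640 km².
True area of lagoon: 180000 × cos²(17.6°) = 180000 × 0.9086 = 163500 km².
Ratio = 82640 / 163500 ≈ 0.505.

0.505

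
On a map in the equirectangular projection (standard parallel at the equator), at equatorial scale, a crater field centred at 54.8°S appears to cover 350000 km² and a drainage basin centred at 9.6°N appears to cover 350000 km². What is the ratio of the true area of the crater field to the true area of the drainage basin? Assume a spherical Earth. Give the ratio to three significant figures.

On the plate carrée, areal scale = h·k = 1 × sec φ, so true area = apparent × cos φ.
True area of crater field: 350000 × cos(54.8°) = 350000 × 0.5764 = 201800 km².
True area of drainage basin: 350000 × cos(9.6°) = 350000 × 0.9860 = 345100 km².
Ratio = 201800 / 345100 ≈ 0.585.

0.585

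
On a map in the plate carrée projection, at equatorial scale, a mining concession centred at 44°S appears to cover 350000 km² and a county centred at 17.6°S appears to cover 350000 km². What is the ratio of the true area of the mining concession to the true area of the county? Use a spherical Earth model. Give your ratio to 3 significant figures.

0.755

Plate carrée has h = 1 and k = sec φ, giving areal scale sec φ; true area = (apparent area) · cos φ.
True area of mining concession: 350000 × cos(44°) = 350000 × 0.7193 = 251800 km².
True area of county: 350000 × cos(17.6°) = 350000 × 0.9532 = 333600 km².
Ratio = 251800 / 333600 ≈ 0.755.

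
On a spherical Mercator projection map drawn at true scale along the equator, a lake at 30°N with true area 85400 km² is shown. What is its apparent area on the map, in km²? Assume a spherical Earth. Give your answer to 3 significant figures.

Mercator is conformal, so the point scale is isotropic: h = k = sec φ = 1/cos φ.
Areal scale = k² = sec²φ = 1/cos²(30°) = 1/0.8660² = 1.333.
Apparent area = 85400 × 1.333 ≈ 114000 km².

114000 km²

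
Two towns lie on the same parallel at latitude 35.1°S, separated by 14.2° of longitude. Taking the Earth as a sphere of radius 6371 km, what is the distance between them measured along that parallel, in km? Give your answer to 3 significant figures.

1290 km

Arc length along a parallel = R cos φ · Δλ (with Δλ in radians).
= 6371 × cos 35.1° × (14.2° × π/180) = 6371 × 0.8181 × 0.2478 ≈ 1290 km.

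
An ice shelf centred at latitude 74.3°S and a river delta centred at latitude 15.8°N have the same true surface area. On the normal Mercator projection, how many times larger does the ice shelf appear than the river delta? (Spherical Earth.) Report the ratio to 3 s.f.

12.6

On Mercator, area is exaggerated by sec²φ = 1/cos²φ.
At 74.3°: sec²(74.3°) = 1/0.2706² = 13.66.
At 15.8°: sec²(15.8°) = 1/0.9622² = 1.080.
Ratio = 13.66/1.080 = cos²(15.8°)/cos²(74.3°) ≈ 12.6.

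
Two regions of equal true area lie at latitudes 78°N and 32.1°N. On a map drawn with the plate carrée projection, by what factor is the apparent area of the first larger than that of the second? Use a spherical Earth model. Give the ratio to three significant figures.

For the equirectangular projection with φ₀ = 0 (plate carrée), h = 1 along meridians and k = sec φ along parallels.
Areal scale at 78°: h·k = 1.000 × 4.810 = 4.810.
Areal scale at 32.1°: h·k = 1.000 × 1.180 = 1.180.
Ratio = 4.810/1.180 ≈ 4.07.

4.07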